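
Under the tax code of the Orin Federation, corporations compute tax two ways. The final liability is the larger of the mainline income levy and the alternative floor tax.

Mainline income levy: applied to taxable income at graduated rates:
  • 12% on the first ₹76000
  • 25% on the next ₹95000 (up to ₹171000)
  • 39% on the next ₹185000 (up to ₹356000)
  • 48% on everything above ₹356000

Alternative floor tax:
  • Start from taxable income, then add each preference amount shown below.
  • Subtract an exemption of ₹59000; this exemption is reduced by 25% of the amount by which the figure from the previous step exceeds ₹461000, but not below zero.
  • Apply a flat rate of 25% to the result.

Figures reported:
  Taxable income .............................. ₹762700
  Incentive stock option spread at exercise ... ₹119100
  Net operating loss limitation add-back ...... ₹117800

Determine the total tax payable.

Mainline income levy:
  ₹76000 × 12% = ₹9120
  ₹95000 × 25% = ₹23750
  ₹185000 × 39% = ₹72150
  ₹406700 × 48% = ₹195216
  → ₹300236

Alternative floor tax:
  Adjusted income: ₹762700 + ₹119100 + ₹117800 = ₹999600
  Exemption: 25% × (₹999600 − ₹461000) = ₹134650 ≥ ₹59000, so the exemption is fully phased out
  Base: ₹999600 − ₹0 = ₹999600
  ₹999600 × 25% = ₹249900

₹300236 > ₹249900, so the mainline income levy governs.

₹300236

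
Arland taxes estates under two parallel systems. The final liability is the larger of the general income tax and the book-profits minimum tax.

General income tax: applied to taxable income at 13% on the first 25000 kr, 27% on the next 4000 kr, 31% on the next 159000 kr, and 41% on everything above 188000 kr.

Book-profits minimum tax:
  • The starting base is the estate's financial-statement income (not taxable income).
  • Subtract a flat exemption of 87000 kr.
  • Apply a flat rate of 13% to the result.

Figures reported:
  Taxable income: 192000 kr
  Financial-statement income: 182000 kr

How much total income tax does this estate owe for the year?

General income tax:
  25000 kr × 13% = 3250 kr
  4000 kr × 27% = 1080 kr
  159000 kr × 31% = 49290 kr
  4000 kr × 41% = 1640 kr
  → 55260 kr

Book-profits minimum tax:
  Base (financial-statement income): 182000 kr
  Less exemption 87000 kr → base 95000 kr
  95000 kr × 13% = 12350 kr

55260 kr > 12350 kr, so the general income tax governs.

55260 kr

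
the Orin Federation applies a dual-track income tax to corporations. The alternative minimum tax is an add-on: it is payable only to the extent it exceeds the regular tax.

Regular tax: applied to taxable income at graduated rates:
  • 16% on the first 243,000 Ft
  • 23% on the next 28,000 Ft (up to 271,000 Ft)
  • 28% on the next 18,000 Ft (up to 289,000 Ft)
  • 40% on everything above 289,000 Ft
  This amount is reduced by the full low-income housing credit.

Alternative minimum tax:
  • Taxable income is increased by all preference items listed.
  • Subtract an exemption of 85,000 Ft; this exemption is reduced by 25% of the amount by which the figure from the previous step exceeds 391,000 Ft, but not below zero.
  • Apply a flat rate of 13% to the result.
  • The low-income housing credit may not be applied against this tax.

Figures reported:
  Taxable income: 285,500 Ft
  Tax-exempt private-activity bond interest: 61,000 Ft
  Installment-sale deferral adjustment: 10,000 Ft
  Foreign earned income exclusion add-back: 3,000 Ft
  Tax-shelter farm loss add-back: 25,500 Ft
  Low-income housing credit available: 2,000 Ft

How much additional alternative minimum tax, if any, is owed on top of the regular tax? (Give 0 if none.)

Alternative minimum tax:
  Adjusted income: 285,500 Ft + 61,000 Ft + 10,000 Ft + 3,000 Ft + 25,500 Ft = 385,000 Ft
  Exemption: 385,000 Ft ≤ 391,000 Ft, so full 85,000 Ft applies
  Base: 385,000 Ft − 85,000 Ft = 300,000 Ft
  300,000 Ft × 13% = 39,000 Ft

Regular tax:
  243,000 Ft × 16% = 38,880 Ft
  28,000 Ft × 23% = 6,440 Ft
  14,500 Ft × 28% = 4,060 Ft
  → 49,380 Ft
  Less low-income housing credit 2,000 Ft → 47,380 Ft

39,000 Ft ≤ 47,380 Ft, so no add-on is due.

0 Ft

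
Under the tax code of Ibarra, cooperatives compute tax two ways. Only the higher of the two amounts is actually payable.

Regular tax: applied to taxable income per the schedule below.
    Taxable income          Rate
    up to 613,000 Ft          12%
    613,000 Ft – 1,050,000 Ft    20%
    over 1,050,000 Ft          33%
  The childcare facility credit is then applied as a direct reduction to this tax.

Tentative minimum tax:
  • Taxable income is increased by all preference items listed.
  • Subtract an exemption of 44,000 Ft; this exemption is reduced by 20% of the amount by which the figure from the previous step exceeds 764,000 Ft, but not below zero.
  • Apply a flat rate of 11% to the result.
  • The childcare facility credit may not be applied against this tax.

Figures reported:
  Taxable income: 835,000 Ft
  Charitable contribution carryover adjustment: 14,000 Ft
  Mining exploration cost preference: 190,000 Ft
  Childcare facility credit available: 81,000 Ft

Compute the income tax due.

Tentative minimum tax:
  Adjusted income: 835,000 Ft + 14,000 Ft + 190,000 Ft = 1,039,000 Ft
  Exemption: 20% × (1,039,000 Ft − 764,000 Ft) = 55,000 Ft ≥ 44,000 Ft, so the exemption is fully phased out
  Base: 1,039,000 Ft − 0 Ft = 1,039,000 Ft
  1,039,000 Ft × 11% = 114,290 Ft

Regular tax:
  613,000 Ft × 12% = 73,560 Ft
  222,000 Ft × 20% = 44,400 Ft
  → 117,960 Ft
  Less childcare facility credit 81,000 Ft → 36,960 Ft

114,290 Ft > 36,960 Ft, so the tentative minimum tax is the binding amount.

114,290 Ft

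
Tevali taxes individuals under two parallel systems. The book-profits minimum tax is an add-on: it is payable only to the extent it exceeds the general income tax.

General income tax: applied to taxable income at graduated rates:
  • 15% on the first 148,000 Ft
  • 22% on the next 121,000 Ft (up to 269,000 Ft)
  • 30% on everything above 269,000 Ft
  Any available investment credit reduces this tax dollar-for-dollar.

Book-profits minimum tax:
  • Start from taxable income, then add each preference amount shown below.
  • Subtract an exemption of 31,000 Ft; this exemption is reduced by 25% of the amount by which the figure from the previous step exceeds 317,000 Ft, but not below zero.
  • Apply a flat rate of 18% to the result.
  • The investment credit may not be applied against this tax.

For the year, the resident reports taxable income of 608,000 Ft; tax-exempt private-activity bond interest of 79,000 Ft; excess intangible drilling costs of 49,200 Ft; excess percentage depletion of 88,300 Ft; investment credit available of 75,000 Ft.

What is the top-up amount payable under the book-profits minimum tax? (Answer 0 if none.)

Book-profits minimum tax:
  Adjusted income: 608,000 Ft + 79,000 Ft + 49,200 Ft + 88,300 Ft = 824,500 Ft
  Exemption: 25% × (824,500 Ft − 317,000 Ft) = 126,875 Ft ≥ 31,000 Ft, so the exemption is fully phased out
  Base: 824,500 Ft − 0 Ft = 824,500 Ft
  824,500 Ft × 18% = 148,410 Ft

General income tax:
  148,000 Ft × 15% = 22,200 Ft
  121,000 Ft × 22% = 26,620 Ft
  339,000 Ft × 30% = 101,700 Ft
  → 150,520 Ft
  Less investment credit 75,000 Ft → 75,520 Ft

Excess of book-profits minimum tax over general income tax: 148,410 Ft − 75,520 Ft = 72,890 Ft.

72,890 Ft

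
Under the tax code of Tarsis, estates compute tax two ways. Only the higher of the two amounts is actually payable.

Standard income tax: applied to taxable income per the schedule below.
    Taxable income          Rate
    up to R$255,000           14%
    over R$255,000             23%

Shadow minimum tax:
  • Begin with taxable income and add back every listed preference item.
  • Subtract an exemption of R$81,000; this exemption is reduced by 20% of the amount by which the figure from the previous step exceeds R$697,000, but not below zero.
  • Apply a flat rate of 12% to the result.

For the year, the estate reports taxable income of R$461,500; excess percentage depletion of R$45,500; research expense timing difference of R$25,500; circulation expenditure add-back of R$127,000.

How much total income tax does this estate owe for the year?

Shadow minimum tax:
  Adjusted income: R$461,500 + R$45,500 + R$25,500 + R$127,000 = R$659,500
  Exemption: R$659,500 ≤ R$697,000, so full R$81,000 applies
  Base: R$659,500 − R$81,000 = R$578,500
  R$578,500 × 12% = R$69,420

Standard income tax:
  R$255,000 × 14% = R$35,700
  R$206,500 × 23% = R$47,495
  → R$83,195

R$83,195 > R$69,420, so the standard income tax governs.

R$83,195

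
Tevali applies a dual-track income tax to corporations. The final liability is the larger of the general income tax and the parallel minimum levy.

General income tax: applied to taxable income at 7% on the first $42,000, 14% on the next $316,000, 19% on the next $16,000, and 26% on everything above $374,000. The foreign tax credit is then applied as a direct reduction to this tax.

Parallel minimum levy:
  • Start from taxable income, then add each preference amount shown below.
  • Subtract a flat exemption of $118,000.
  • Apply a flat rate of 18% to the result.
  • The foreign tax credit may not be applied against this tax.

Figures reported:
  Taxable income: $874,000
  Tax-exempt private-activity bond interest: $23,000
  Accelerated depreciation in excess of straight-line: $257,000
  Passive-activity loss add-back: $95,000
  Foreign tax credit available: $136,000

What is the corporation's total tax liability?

General income tax:
  $42,000 × 7% = $2,940
  $316,000 × 14% = $44,240
  $16,000 × 19% = $3,040
  $500,000 × 26% = $130,000
  → $180,220
  Less foreign tax credit $136,000 → $44,220

Parallel minimum levy:
  Adjusted income: $874,000 + $23,000 + $257,000 + $95,000 = $1,249,000
  Less exemption $118,000 → base $1,131,000
  $1,131,000 × 18% = $203,580

$203,580 > $44,220, so the parallel minimum levy is the binding amount.

$203,580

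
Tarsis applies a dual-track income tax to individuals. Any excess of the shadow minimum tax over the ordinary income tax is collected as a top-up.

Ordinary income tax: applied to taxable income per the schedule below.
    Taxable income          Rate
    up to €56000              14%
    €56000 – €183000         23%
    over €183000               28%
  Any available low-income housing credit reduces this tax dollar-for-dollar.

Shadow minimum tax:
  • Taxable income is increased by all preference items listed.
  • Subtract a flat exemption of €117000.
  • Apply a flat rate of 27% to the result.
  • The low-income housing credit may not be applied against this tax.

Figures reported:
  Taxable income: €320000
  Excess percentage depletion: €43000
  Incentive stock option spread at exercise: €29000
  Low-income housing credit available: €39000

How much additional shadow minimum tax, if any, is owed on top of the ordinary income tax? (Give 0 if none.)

€37840

Shadow minimum tax:
  Adjusted income: €320000 + €43000 + €29000 = €392000
  Less exemption €117000 → base €275000
  €275000 × 27% = €74250

Ordinary income tax:
  €56000 × 14% = €7840
  €127000 × 23% = €29210
  €137000 × 28% = €38360
  → €75410
  Less low-income housing credit €39000 → €36410

Excess of shadow minimum tax over ordinary income tax: €74250 − €36410 = €37840.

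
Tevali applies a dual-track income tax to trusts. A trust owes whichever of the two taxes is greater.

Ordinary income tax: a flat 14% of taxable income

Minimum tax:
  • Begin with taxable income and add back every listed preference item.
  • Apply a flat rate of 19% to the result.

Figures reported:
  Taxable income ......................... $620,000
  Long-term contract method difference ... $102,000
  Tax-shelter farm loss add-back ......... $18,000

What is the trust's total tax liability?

$140,600

Minimum tax:
  Adjusted income: $620,000 + $102,000 + $18,000 = $740,000
  $740,000 × 19% = $140,600

Ordinary income tax:
  $620,000 × 14% = $86,800

$140,600 > $86,800, so the minimum tax is the binding amount.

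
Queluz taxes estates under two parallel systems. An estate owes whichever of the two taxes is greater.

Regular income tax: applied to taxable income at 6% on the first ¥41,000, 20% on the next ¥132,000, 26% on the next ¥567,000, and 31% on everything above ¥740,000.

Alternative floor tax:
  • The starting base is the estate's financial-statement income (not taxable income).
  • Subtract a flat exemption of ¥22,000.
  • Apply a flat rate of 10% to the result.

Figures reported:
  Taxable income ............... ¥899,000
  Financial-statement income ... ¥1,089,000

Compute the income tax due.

Regular income tax:
  ¥41,000 × 6% = ¥2,460
  ¥132,000 × 20% = ¥26,400
  ¥567,000 × 26% = ¥147,420
  ¥159,000 × 31% = ¥49,290
  → ¥225,570

Alternative floor tax:
  Base (financial-statement income): ¥1,089,000
  Less exemption ¥22,000 → base ¥1,067,000
  ¥1,067,000 × 10% = ¥106,700

¥225,570 > ¥106,700, so the regular income tax governs.

¥225,570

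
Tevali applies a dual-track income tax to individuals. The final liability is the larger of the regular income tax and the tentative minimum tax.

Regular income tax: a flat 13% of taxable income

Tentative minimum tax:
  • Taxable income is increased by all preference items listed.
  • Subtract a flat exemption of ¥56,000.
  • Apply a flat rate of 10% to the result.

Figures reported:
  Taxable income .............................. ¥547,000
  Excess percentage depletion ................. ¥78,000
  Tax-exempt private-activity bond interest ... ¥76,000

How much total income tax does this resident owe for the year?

Regular income tax:
  ¥547,000 × 13% = ¥71,110

Tentative minimum tax:
  Adjusted income: ¥547,000 + ¥78,000 + ¥76,000 = ¥701,000
  Less exemption ¥56,000 → base ¥645,000
  ¥645,000 × 10% = ¥64,500

¥71,110 > ¥64,500, so the regular income tax governs.

¥71,110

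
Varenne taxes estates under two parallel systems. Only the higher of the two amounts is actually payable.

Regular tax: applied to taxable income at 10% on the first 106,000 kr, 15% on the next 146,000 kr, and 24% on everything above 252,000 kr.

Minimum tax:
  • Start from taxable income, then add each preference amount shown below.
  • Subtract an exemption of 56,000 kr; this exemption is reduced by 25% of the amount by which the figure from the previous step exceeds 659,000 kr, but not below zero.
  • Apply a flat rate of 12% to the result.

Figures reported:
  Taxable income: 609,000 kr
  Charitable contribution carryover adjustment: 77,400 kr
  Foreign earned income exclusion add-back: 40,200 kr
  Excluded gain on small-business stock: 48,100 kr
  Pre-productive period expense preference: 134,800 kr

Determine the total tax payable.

Minimum tax:
  Adjusted income: 609,000 kr + 77,400 kr + 40,200 kr + 48,100 kr + 134,800 kr = 909,500 kr
  Exemption: 25% × (909,500 kr − 659,000 kr) = 62,625 kr ≥ 56,000 kr, so the exemption is fully phased out
  Base: 909,500 kr − 0 kr = 909,500 kr
  909,500 kr × 12% = 109,140 kr

Regular tax:
  106,000 kr × 10% = 10,600 kr
  146,000 kr × 15% = 21,900 kr
  357,000 kr × 24% = 85,680 kr
  → 118,180 kr

118,180 kr > 109,140 kr, so the regular tax governs.

118,180 kr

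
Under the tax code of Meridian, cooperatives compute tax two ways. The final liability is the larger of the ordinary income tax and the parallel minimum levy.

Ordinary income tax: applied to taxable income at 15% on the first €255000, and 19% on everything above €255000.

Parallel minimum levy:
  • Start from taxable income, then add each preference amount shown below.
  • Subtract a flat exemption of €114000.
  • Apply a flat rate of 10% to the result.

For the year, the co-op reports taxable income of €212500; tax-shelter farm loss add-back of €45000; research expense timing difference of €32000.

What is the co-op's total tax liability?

Ordinary income tax:
  €212500 × 15% = €31875

Parallel minimum levy:
  Adjusted income: €212500 + €45000 + €32000 = €289500
  Less exemption €114000 → base €175500
  €175500 × 10% = €17550

€31875 > €17550, so the ordinary income tax governs.

€31875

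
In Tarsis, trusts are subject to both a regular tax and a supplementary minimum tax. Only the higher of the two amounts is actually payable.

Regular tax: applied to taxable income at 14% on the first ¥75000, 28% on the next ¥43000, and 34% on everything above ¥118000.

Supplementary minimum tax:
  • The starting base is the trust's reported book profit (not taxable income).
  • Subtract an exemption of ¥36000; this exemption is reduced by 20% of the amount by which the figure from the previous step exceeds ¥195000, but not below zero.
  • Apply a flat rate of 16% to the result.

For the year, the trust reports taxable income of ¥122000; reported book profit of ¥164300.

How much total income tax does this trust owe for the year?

¥23900

Regular tax:
  ¥75000 × 14% = ¥10500
  ¥43000 × 28% = ¥12040
  ¥4000 × 34% = ¥1360
  → ¥23900

Supplementary minimum tax:
  Base (reported book profit): ¥164300
  Exemption: ¥164300 ≤ ¥195000, so full ¥36000 applies
  Base: ¥164300 − ¥36000 = ¥128300
  ¥128300 × 16% = ¥20528

¥23900 > ¥20528, so the regular tax governs.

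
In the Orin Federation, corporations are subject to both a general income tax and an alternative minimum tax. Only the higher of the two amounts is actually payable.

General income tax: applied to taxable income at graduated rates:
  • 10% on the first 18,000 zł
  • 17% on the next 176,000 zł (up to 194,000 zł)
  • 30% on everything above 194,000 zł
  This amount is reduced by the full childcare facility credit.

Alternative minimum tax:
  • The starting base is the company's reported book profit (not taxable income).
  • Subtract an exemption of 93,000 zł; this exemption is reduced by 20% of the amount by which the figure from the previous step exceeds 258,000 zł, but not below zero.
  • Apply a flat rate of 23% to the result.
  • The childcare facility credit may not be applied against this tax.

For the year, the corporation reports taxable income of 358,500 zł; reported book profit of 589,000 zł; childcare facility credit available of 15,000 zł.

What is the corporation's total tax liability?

129,306 zł

General income tax:
  18,000 zł × 10% = 1,800 zł
  176,000 zł × 17% = 29,920 zł
  164,500 zł × 30% = 49,350 zł
  → 81,070 zł
  Less childcare facility credit 15,000 zł → 66,070 zł

Alternative minimum tax:
  Base (reported book profit): 589,000 zł
  Exemption: 93,000 zł − 20% × (589,000 zł − 258,000 zł) = 93,000 zł − 66,200 zł = 26,800 zł
  Base: 589,000 zł − 26,800 zł = 562,200 zł
  562,200 zł × 23% = 129,306 zł

129,306 zł > 66,070 zł, so the alternative minimum tax is the binding amount.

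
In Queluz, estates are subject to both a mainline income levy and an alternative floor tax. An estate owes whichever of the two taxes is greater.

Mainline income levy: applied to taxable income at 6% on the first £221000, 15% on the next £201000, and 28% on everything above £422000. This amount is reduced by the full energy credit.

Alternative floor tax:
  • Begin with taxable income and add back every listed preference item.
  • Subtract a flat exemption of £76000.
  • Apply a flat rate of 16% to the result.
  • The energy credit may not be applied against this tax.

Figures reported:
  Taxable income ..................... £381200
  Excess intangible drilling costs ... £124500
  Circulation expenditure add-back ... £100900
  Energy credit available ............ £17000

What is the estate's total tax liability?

Mainline income levy:
  £221000 × 6% = £13260
  £160200 × 15% = £24030
  → £37290
  Less energy credit £17000 → £20290

Alternative floor tax:
  Adjusted income: £381200 + £124500 + £100900 = £606600
  Less exemption £76000 → base £530600
  £530600 × 16% = £84896

£84896 > £20290, so the alternative floor tax is the binding amount.

£84896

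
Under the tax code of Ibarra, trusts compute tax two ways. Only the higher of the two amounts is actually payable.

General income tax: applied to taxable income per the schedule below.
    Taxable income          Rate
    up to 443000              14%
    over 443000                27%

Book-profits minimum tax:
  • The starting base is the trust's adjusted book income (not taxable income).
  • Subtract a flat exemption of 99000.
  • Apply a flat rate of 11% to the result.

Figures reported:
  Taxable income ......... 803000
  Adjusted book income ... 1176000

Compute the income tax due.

Book-profits minimum tax:
  Base (adjusted book income): 1176000
  Less exemption 99000 → base 1077000
  1077000 × 11% = 118470

General income tax:
  443000 × 14% = 62020
  360000 × 27% = 97200
  → 159220

159220 > 118470, so the general income tax governs.

159220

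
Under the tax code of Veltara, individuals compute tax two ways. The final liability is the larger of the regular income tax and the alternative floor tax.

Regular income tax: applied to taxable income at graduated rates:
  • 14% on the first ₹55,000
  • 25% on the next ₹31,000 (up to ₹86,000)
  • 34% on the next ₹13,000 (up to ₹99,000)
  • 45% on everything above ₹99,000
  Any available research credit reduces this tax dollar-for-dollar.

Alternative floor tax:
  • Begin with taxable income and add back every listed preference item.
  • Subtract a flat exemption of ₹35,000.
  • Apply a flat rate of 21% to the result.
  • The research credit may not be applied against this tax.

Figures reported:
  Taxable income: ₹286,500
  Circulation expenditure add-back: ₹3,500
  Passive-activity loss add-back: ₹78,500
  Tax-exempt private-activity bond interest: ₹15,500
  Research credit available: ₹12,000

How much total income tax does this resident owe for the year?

Alternative floor tax:
  Adjusted income: ₹286,500 + ₹3,500 + ₹78,500 + ₹15,500 = ₹384,000
  Less exemption ₹35,000 → base ₹349,000
  ₹349,000 × 21% = ₹73,290

Regular income tax:
  ₹55,000 × 14% = ₹7,700
  ₹31,000 × 25% = ₹7,750
  ₹13,000 × 34% = ₹4,420
  ₹187,500 × 45% = ₹84,375
  → ₹104,245
  Less research credit ₹12,000 → ₹92,245

₹92,245 > ₹73,290, so the regular income tax governs.

₹92,245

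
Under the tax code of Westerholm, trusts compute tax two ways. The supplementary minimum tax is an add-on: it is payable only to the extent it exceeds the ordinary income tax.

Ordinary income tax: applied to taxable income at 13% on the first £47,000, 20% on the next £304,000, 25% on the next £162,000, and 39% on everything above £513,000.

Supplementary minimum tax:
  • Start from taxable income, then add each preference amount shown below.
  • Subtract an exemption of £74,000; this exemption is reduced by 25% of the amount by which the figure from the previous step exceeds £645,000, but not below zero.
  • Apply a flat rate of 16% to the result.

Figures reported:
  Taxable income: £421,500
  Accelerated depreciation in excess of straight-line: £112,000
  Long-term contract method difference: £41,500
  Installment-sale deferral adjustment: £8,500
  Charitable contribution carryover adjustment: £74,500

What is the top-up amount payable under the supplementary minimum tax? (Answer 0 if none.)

£9,425

Supplementary minimum tax:
  Adjusted income: £421,500 + £112,000 + £41,500 + £8,500 + £74,500 = £658,000
  Exemption: £74,000 − 25% × (£658,000 − £645,000) = £74,000 − £3,250 = £70,750
  Base: £658,000 − £70,750 = £587,250
  £587,250 × 16% = £93,960

Ordinary income tax:
  £47,000 × 13% = £6,110
  £304,000 × 20% = £60,800
  £70,500 × 25% = £17,625
  → £84,535

Excess of supplementary minimum tax over ordinary income tax: £93,960 − £84,535 = £9,425.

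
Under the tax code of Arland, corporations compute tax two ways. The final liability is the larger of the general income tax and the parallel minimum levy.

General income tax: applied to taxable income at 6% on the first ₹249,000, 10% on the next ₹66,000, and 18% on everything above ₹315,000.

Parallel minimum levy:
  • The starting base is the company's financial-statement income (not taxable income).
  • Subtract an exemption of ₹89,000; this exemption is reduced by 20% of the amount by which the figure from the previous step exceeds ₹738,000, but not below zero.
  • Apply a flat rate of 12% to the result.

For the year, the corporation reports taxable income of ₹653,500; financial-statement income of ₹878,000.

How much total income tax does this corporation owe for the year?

General income tax:
  ₹249,000 × 6% = ₹14,940
  ₹66,000 × 10% = ₹6,600
  ₹338,500 × 18% = ₹60,930
  → ₹82,470

Parallel minimum levy:
  Base (financial-statement income): ₹878,000
  Exemption: ₹89,000 − 20% × (₹878,000 − ₹738,000) = ₹89,000 − ₹28,000 = ₹61,000
  Base: ₹878,000 − ₹61,000 = ₹817,000
  ₹817,000 × 12% = ₹98,040

₹98,040 > ₹82,470, so the parallel minimum levy is the binding amount.

₹98,040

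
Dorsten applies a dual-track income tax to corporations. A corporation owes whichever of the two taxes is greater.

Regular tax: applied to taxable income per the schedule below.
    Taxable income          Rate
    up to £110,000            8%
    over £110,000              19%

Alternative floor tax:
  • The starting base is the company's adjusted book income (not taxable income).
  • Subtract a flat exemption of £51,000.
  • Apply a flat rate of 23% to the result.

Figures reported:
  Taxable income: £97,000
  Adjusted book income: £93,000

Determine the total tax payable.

£9,660

Regular tax:
  £97,000 × 8% = £7,760

Alternative floor tax:
  Base (adjusted book income): £93,000
  Less exemption £51,000 → base £42,000
  £42,000 × 23% = £9,660

£9,660 > £7,760, so the alternative floor tax is the binding amount.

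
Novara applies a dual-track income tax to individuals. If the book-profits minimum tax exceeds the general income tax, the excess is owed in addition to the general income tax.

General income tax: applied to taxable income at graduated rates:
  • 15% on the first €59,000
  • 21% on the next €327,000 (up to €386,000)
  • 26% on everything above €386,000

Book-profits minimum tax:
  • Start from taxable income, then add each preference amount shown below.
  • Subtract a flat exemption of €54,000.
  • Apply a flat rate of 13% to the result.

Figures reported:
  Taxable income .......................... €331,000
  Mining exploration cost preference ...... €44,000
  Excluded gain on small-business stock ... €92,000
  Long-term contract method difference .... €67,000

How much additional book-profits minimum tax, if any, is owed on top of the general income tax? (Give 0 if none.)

General income tax:
  €59,000 × 15% = €8,850
  €272,000 × 21% = €57,120
  → €65,970

Book-profits minimum tax:
  Adjusted income: €331,000 + €44,000 + €92,000 + €67,000 = €534,000
  Less exemption €54,000 → base €480,000
  €480,000 × 13% = €62,400

€62,400 ≤ €65,970, so no add-on is due.

€0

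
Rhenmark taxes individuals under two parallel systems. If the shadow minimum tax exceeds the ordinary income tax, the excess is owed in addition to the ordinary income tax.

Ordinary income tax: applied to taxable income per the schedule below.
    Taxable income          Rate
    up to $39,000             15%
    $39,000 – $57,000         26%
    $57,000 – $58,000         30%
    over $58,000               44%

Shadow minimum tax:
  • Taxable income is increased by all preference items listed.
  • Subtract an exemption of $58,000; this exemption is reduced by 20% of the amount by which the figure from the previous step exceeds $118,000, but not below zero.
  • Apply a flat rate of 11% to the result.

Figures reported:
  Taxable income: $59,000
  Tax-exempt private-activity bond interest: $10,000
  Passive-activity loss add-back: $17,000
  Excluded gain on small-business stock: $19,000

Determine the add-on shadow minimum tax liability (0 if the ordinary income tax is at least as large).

Ordinary income tax:
  $39,000 × 15% = $5,850
  $18,000 × 26% = $4,680
  $1,000 × 30% = $300
  $1,000 × 44% = $440
  → $11,270

Shadow minimum tax:
  Adjusted income: $59,000 + $10,000 + $17,000 + $19,000 = $105,000
  Exemption: $105,000 ≤ $118,000, so full $58,000 applies
  Base: $105,000 − $58,000 = $47,000
  $47,000 × 11% = $5,170

$5,170 ≤ $11,270, so no add-on is due.

$0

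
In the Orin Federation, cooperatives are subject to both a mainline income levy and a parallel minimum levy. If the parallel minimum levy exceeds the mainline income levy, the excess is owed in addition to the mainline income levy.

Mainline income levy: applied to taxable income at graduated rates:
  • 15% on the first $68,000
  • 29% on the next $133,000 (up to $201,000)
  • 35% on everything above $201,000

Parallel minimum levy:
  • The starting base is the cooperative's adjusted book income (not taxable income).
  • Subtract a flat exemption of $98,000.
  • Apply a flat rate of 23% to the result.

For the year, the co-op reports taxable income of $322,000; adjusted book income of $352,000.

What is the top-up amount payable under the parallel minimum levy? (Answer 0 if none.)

Parallel minimum levy:
  Base (adjusted book income): $352,000
  Less exemption $98,000 → base $254,000
  $254,000 × 23% = $58,420

Mainline income levy:
  $68,000 × 15% = $10,200
  $133,000 × 29% = $38,570
  $121,000 × 35% = $42,350
  → $91,120

$58,420 ≤ $91,120, so no add-on is due.

$0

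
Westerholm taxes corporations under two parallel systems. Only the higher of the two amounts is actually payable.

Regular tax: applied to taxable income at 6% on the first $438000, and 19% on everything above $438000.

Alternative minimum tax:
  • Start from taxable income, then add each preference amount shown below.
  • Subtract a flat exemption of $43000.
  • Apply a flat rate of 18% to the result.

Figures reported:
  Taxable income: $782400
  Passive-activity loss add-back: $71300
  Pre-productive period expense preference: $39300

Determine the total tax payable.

$153000

Regular tax:
  $438000 × 6% = $26280
  $344400 × 19% = $65436
  → $91716

Alternative minimum tax:
  Adjusted income: $782400 + $71300 + $39300 = $893000
  Less exemption $43000 → base $850000
  $850000 × 18% = $153000

$153000 > $91716, so the alternative minimum tax is the binding amount.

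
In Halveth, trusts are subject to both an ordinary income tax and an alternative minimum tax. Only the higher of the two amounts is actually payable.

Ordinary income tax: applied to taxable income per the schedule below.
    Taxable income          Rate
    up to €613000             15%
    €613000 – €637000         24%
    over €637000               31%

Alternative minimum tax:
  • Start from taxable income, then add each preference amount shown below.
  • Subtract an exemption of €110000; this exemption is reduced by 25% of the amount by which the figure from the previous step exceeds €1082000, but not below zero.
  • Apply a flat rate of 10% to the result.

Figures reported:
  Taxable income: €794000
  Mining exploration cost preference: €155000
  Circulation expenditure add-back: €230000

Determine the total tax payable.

€146380

Ordinary income tax:
  €613000 × 15% = €91950
  €24000 × 24% = €5760
  €157000 × 31% = €48670
  → €146380

Alternative minimum tax:
  Adjusted income: €794000 + €155000 + €230000 = €1179000
  Exemption: €110000 − 25% × (€1179000 − €1082000) = €110000 − €24250 = €85750
  Base: €1179000 − €85750 = €1093250
  €1093250 × 10% = €109325

€146380 > €109325, so the ordinary income tax governs.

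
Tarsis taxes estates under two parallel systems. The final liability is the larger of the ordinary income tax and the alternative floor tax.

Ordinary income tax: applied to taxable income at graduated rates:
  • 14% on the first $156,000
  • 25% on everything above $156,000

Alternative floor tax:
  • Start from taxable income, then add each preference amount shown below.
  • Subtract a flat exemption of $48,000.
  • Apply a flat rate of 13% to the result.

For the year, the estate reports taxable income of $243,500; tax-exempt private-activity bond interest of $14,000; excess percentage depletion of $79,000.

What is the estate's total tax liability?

Ordinary income tax:
  $156,000 × 14% = $21,840
  $87,500 × 25% = $21,875
  → $43,715

Alternative floor tax:
  Adjusted income: $243,500 + $14,000 + $79,000 = $336,500
  Less exemption $48,000 → base $288,500
  $288,500 × 13% = $37,505

$43,715 > $37,505, so the ordinary income tax governs.

$43,715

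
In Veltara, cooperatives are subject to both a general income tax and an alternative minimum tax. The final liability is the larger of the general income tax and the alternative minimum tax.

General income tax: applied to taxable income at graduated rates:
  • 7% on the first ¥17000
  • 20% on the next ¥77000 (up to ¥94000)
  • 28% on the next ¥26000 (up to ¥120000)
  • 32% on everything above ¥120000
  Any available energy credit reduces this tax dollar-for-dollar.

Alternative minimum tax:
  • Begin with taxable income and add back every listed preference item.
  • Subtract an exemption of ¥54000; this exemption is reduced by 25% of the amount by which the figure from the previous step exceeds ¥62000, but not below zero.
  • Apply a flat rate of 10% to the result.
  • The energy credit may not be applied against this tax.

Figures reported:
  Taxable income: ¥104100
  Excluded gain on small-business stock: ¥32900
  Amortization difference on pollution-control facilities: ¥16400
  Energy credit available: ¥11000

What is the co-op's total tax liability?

¥12225

Alternative minimum tax:
  Adjusted income: ¥104100 + ¥32900 + ¥16400 = ¥153400
  Exemption: ¥54000 − 25% × (¥153400 − ¥62000) = ¥54000 − ¥22850 = ¥31150
  Base: ¥153400 − ¥31150 = ¥122250
  ¥122250 × 10% = ¥12225

General income tax:
  ¥17000 × 7% = ¥1190
  ¥77000 × 20% = ¥15400
  ¥10100 × 28% = ¥2828
  → ¥19418
  Less energy credit ¥11000 → ¥8418

¥12225 > ¥8418, so the alternative minimum tax is the binding amount.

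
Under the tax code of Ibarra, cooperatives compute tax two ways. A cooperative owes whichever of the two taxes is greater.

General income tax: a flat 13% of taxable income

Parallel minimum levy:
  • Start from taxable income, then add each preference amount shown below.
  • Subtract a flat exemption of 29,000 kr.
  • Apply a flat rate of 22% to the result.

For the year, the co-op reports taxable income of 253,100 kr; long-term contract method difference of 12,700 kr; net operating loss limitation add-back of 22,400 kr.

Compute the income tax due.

Parallel minimum levy:
  Adjusted income: 253,100 kr + 12,700 kr + 22,400 kr = 288,200 kr
  Less exemption 29,000 kr → base 259,200 kr
  259,200 kr × 22% = 57,024 kr

General income tax:
  253,100 kr × 13% = 32,903 kr

57,024 kr > 32,903 kr, so the parallel minimum levy is the binding amount.

57,024 kr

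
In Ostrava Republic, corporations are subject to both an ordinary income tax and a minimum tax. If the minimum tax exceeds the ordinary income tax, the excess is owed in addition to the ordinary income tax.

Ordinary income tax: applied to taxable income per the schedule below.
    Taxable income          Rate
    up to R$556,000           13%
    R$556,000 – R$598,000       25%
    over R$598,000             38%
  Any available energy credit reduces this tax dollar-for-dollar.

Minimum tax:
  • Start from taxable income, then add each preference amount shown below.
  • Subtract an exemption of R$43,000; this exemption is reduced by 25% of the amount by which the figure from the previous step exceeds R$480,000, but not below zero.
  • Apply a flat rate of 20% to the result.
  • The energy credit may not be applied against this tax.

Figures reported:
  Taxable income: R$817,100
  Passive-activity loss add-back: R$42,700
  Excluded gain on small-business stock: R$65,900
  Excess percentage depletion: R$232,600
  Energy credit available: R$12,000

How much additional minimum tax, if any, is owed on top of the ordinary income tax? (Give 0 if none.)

Ordinary income tax:
  R$556,000 × 13% = R$72,280
  R$42,000 × 25% = R$10,500
  R$219,100 × 38% = R$83,258
  → R$166,038
  Less energy credit R$12,000 → R$154,038

Minimum tax:
  Adjusted income: R$817,100 + R$42,700 + R$65,900 + R$232,600 = R$1,158,300
  Exemption: 25% × (R$1,158,300 − R$480,000) = R$169,575 ≥ R$43,000, so the exemption is fully phased out
  Base: R$1,158,300 − R$0 = R$1,158,300
  R$1,158,300 × 20% = R$231,660

Excess of minimum tax over ordinary income tax: R$231,660 − R$154,038 = R$77,622.

R$77,622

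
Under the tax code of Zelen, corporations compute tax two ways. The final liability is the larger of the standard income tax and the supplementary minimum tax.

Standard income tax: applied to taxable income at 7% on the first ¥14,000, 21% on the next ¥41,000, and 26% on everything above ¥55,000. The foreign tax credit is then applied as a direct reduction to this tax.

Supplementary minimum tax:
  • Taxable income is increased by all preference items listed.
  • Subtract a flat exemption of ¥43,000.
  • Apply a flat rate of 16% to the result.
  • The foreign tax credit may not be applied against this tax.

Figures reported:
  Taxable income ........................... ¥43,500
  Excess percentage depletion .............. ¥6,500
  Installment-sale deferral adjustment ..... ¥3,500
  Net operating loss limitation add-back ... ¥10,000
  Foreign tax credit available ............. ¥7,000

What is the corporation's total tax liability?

¥3,280

Standard income tax:
  ¥14,000 × 7% = ¥980
  ¥29,500 × 21% = ¥6,195
  → ¥7,175
  Less foreign tax credit ¥7,000 → ¥175

Supplementary minimum tax:
  Adjusted income: ¥43,500 + ¥6,500 + ¥3,500 + ¥10,000 = ¥63,500
  Less exemption ¥43,000 → base ¥20,500
  ¥20,500 × 16% = ¥3,280

¥3,280 > ¥175, so the supplementary minimum tax is the binding amount.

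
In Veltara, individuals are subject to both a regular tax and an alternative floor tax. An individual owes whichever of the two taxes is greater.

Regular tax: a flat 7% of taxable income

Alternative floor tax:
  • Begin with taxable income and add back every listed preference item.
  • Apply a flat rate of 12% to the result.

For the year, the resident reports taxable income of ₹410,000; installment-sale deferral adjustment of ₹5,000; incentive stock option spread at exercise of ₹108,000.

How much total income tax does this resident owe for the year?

₹62,760

Regular tax:
  ₹410,000 × 7% = ₹28,700

Alternative floor tax:
  Adjusted income: ₹410,000 + ₹5,000 + ₹108,000 = ₹523,000
  ₹523,000 × 12% = ₹62,760

₹62,760 > ₹28,700, so the alternative floor tax is the binding amount.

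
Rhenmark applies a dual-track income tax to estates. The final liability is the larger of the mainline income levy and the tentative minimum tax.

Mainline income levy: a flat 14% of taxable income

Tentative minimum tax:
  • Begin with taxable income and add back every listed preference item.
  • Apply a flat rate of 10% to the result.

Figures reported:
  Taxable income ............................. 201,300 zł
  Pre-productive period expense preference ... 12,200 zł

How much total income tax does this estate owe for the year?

Tentative minimum tax:
  Adjusted income: 201,300 zł + 12,200 zł = 213,500 zł
  213,500 zł × 10% = 21,350 zł

Mainline income levy:
  201,300 zł × 14% = 28,182 zł

28,182 zł > 21,350 zł, so the mainline income levy governs.

28,182 zł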